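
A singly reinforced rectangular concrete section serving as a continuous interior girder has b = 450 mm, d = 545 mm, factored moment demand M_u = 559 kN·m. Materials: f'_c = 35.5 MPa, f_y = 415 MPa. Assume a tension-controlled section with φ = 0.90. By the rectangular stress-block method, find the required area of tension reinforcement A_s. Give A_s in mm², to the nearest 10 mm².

A_s ≈ 3000 mm²

M_n = M_u/φ = 559/0.90 = 621.111 kN·m.
With M_n = 0.85 f'_c a b (d − a/2), solve the quadratic for a:
a = d − √(d² − 2M_n/(0.85 f'_c b)) = 545 − √(545² − 2 × 621.111×10⁶/(0.85 × 35.5 × 450)) = 91.63 mm.
A_s = 0.85 f'_c a b / f_y = 0.85 × 35.5 × 91.63 × 450 / 415 = 2998.1 mm².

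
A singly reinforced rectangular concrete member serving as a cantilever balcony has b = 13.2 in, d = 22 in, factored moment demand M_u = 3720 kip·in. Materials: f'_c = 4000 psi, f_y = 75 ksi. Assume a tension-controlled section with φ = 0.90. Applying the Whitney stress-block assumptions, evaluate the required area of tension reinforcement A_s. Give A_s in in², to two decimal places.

M_n = M_u/φ = 3720/0.90 = 4133.33 kip·in.
From M_n = 0.85 f'_c a b (d − a/2):
a = d − √(d² − 2M_n/(0.85 f'_c b)) = 22 − √(22² − 2 × 4133.33/(0.85 × 4 × 13.2)) = 4.685 in.
A_s = 0.85 f'_c a b / f_y = 0.85 × 4 × 4.685 × 13.2 / 75 = 2.804 in².

A_s ≈ 2.80 in²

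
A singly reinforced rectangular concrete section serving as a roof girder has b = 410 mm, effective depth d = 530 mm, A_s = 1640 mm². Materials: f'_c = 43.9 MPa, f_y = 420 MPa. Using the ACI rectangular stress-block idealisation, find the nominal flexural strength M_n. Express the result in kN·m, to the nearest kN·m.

M_n ≈ 350 kN·m

T = A_s f_y = 1640 × 420 = 688800 N = 688.8 kN.
From C = T: a = T/(0.85 f'_c b) = 688800/(0.85 × 43.9 × 410) = 45.02 mm.
M_n = T(d − a/2) = 688.8 kN × (530 − 22.51) mm = 349.56 kN·m.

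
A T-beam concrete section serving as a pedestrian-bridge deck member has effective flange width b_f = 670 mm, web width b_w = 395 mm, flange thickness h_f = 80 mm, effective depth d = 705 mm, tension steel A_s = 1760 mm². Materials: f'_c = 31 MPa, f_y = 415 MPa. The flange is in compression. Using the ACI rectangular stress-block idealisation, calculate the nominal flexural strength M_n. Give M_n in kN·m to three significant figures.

M_n ≈ 500 kN·m

Tension: T = A_s f_y = 1760 × 415 = 730400 N.
Try a within the flange: a = T/(0.85 f'_c b_f) = 730400/(0.85 × 31 × 670) = 41.37 mm.
Since a = 41.37 ≤ h_f = 80 mm, the stress block lies entirely in the flange; analyse as a rectangular beam of width b_f.
M_n = T(d − a/2) = 730400 × (705 − 20.685) = 499.82 × 10⁶ N·mm.
M_n = 499.82 kN·m.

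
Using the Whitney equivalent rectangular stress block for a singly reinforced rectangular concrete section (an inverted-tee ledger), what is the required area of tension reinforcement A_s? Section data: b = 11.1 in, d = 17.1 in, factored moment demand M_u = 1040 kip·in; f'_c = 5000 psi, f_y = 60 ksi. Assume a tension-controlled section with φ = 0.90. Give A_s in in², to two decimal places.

M_n = M_u/φ = 1040/0.90 = 1155.56 kip·in.
From M_n = 0.85 f'_c a b (d − a/2):
a = d − √(d² − 2M_n/(0.85 f'_c b)) = 17.1 − √(17.1² − 2 × 1155.56/(0.85 × 5 × 11.1)) = 1.498 in.
A_s = 0.85 f'_c a b / f_y = 0.85 × 5 × 1.498 × 11.1 / 60 = 1.178 in².

A_s ≈ 1.18 in²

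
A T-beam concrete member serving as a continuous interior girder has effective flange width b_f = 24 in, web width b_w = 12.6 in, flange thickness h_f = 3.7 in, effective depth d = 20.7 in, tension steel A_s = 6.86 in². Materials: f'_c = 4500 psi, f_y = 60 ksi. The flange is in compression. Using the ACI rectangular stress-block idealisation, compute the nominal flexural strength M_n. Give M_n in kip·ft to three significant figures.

M_n ≈ 631 kip·ft

Tension: T = A_s f_y = 6.86 × 60 = 411.6 kips.
Try a within the flange: a = T/(0.85 f'_c b_f) = 411.6/(0.85 × 4.5 × 24) = 4.484 in.
a = 4.484 > h_f = 3.7 in: the block extends into the web. Split into flange-overhang and web parts.
C_f = 0.85 f'_c (b_f − b_w) h_f = 0.85 × 4.5 × (24 − 12.6) × 3.7 = 161.3 kips.
Remaining web compression depth: a_w = (T − C_f)/(0.85 f'_c b_w) = (411.6 − 161.3)/(0.85 × 4.5 × 12.6) = 5.193 in.
M_n = C_f(d − h_f/2) + (T − C_f)(d − a_w/2) = 161.3 × (20.7 − 1.85) + 250.3 × (20.7 − 2.5965) = 3040.5 + 4531.3 = 7571.8 kip·in.
M_n = 7571.8/12 = 630.98 kip·ft.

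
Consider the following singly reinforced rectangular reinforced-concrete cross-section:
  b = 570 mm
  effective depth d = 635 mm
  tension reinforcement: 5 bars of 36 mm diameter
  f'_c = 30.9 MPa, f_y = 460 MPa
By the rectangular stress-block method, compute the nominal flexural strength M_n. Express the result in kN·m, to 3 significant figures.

A_s = 5 × 1018 = 5090 mm².
T = A_s f_y = 5090 × 460 = 2341400 N = 2341.4 kN.
From C = T: a = T/(0.85 f'_c b) = 2341400/(0.85 × 30.9 × 570) = 156.40 mm.
M_n = T(d − a/2) = 2341.4 kN × (635 − 78.2) mm = 1303.69 kN·m.

M_n ≈ 1300 kN·m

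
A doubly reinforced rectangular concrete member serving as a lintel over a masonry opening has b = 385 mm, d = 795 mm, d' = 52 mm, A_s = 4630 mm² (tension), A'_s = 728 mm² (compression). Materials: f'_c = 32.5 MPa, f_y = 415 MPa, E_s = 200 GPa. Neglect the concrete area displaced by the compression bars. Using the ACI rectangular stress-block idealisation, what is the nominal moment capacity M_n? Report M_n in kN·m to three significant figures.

M_n ≈ 1390 kN·m

Assume both tension and compression steel yield.
Net tension couple steel: A_s − A'_s = 3902 mm².
a = (A_s − A'_s) f_y / (0.85 f'_c b) = 1619330/(0.85 × 32.5 × 385) = 152.26 mm.
c = a/β₁ = 152.26/0.818 = 186.14 mm; ε'_s = 0.003(c − d')/c = 0.0022 ≥ f_y/E_s = 0.0021, so compression steel does yield.
M_n = (A_s − A'_s) f_y (d − a/2) + A'_s f_y (d − d') = [1619330 × (795 − 76.13) + 302120 × (795 − 52)] × 10⁻⁶ = 1164.09 + 224.48 = 1388.57 kN·m.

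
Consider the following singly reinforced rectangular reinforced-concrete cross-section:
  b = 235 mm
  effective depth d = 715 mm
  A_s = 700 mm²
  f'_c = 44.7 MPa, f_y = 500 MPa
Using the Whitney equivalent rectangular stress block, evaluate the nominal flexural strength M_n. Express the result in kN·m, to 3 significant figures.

M_n ≈ 243 kN·m

T = A_s f_y = 700 × 500 = 350000 N = 350 kN.
From C = T: a = T/(0.85 f'_c b) = 350000/(0.85 × 44.7 × 235) = 39.20 mm.
M_n = T(d − a/2) = 350 kN × (715 − 19.6) mm = 243.39 kN·m.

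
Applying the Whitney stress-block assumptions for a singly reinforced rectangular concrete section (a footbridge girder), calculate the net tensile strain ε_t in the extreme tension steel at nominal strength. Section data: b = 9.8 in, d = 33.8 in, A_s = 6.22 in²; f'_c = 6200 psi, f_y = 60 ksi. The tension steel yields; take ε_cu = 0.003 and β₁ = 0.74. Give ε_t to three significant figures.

a = A_s f_y/(0.85 f'_c b) = 7.226 in.
β₁ = 0.74, so c = a/β₁ = 7.226/0.74 = 9.765 in.
From the linear strain diagram with ε_cu = 0.003: ε_t = 0.003 (d − c)/c = 0.003 × (33.8 − 9.765)/9.765 = 0.00738.
Since ε_t ≥ 0.005, the section is tension-controlled.

ε_t ≈ 0.00738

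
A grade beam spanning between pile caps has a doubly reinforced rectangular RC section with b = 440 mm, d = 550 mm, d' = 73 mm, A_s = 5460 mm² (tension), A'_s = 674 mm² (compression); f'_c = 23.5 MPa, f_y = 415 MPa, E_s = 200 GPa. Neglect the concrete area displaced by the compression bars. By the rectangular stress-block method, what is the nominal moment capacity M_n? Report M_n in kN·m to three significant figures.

Assume both tension and compression steel yield.
Net tension couple steel: A_s − A'_s = 4786 mm².
a = (A_s − A'_s) f_y / (0.85 f'_c b) = 1986190/(0.85 × 23.5 × 440) = 225.99 mm.
c = a/β₁ = 225.99/0.85 = 265.87 mm; ε'_s = 0.003(c − d')/c = 0.0022 ≥ f_y/E_s = 0.0021, so compression steel does yield.
M_n = (A_s − A'_s) f_y (d − a/2) + A'_s f_y (d − d') = [1986190 × (550 − 112.995) + 279710 × (550 − 73)] × 10⁻⁶ = 867.97 + 133.42 = 1001.39 kN·m.

M_n ≈ 1000 kN·m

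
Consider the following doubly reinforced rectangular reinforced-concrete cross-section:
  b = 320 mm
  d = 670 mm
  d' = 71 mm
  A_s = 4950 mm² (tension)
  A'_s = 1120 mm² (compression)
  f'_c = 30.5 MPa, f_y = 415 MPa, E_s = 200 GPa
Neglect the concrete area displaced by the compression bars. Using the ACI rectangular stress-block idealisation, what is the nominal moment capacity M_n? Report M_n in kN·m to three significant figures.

M_n ≈ 1190 kN·m

Assume both tension and compression steel yield.
Net tension couple steel: A_s − A'_s = 3830 mm².
a = (A_s − A'_s) f_y / (0.85 f'_c b) = 1589450/(0.85 × 30.5 × 320) = 191.59 mm.
c = a/β₁ = 191.59/0.832 = 230.28 mm; ε'_s = 0.003(c − d')/c = 0.0021 ≥ f_y/E_s = 0.0021, so compression steel does yield.
M_n = (A_s − A'_s) f_y (d − a/2) + A'_s f_y (d − d') = [1589450 × (670 − 95.795) + 464800 × (670 − 71)] × 10⁻⁶ = 912.67 + 278.42 = 1191.09 kN·m.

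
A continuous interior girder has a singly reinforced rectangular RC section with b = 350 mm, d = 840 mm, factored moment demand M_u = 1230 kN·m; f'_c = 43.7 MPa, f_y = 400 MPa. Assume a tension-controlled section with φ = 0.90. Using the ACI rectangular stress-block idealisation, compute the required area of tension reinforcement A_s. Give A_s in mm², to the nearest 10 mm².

M_n = M_u/φ = 1230/0.90 = 1366.67 kN·m.
With M_n = 0.85 f'_c a b (d − a/2), solve the quadratic for a:
a = d − √(d² − 2M_n/(0.85 f'_c b)) = 840 − √(840² − 2 × 1366.67×10⁶/(0.85 × 43.7 × 350)) = 136.19 mm.
A_s = 0.85 f'_c a b / f_y = 0.85 × 43.7 × 136.19 × 350 / 400 = 4426.4 mm².

A_s ≈ 4430 mm²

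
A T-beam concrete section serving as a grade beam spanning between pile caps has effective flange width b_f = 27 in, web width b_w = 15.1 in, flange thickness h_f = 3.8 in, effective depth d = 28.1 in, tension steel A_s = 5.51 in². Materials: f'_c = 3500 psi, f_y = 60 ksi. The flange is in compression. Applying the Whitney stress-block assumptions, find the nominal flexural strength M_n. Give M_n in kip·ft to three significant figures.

Tension: T = A_s f_y = 5.51 × 60 = 330.6 kips.
Try a within the flange: a = T/(0.85 f'_c b_f) = 330.6/(0.85 × 3.5 × 27) = 4.116 in.
a = 4.116 > h_f = 3.8 in: the block extends into the web. Split into flange-overhang and web parts.
C_f = 0.85 f'_c (b_f − b_w) h_f = 0.85 × 3.5 × (27 − 15.1) × 3.8 = 134.5 kips.
Remaining web compression depth: a_w = (T − C_f)/(0.85 f'_c b_w) = (330.6 − 134.5)/(0.85 × 3.5 × 15.1) = 4.365 in.
M_n = C_f(d − h_f/2) + (T − C_f)(d − a_w/2) = 134.5 × (28.1 − 1.9) + 196.1 × (28.1 − 2.1825) = 3523.9 + 5082.4 = 8606.3 kip·in.
M_n = 8606.3/12 = 717.19 kip·ft.

M_n ≈ 717 kip·ft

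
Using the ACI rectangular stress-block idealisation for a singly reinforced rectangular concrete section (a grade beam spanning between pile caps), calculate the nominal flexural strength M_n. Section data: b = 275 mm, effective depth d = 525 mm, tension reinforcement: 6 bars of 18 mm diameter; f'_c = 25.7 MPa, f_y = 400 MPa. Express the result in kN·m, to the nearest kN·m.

M_n ≈ 289 kN·m

A_s = 6 × 254 = 1524 mm².
T = A_s f_y = 1524 × 400 = 609600 N = 609.6 kN.
From C = T: a = T/(0.85 f'_c b) = 609600/(0.85 × 25.7 × 275) = 101.48 mm.
M_n = T(d − a/2) = 609.6 kN × (525 − 50.74) mm = 289.11 kN·m.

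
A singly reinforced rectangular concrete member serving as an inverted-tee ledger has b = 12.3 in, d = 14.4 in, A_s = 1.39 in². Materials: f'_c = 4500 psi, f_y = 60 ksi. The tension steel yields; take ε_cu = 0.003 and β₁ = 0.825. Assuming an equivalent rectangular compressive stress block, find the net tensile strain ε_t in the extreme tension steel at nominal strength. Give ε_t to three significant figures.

ε_t ≈ 0.0171

a = A_s f_y/(0.85 f'_c b) = 1.773 in.
β₁ = 0.825, so c = a/β₁ = 1.773/0.825 = 2.149 in.
From the linear strain diagram with ε_cu = 0.003: ε_t = 0.003 (d − c)/c = 0.003 × (14.4 − 2.149)/2.149 = 0.0171.
Since ε_t ≥ 0.005, the section is tension-controlled.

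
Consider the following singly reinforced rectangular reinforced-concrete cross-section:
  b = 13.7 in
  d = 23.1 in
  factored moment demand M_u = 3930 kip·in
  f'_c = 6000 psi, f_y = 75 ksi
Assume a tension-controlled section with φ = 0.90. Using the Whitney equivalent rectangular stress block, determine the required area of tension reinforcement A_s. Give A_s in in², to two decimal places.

A_s ≈ 2.69 in²

M_n = M_u/φ = 3930/0.90 = 4366.67 kip·in.
From M_n = 0.85 f'_c a b (d − a/2):
a = d − √(d² − 2M_n/(0.85 f'_c b)) = 23.1 − √(23.1² − 2 × 4366.67/(0.85 × 6 × 13.7)) = 2.886 in.
A_s = 0.85 f'_c a b / f_y = 0.85 × 6 × 2.886 × 13.7 / 75 = 2.689 in².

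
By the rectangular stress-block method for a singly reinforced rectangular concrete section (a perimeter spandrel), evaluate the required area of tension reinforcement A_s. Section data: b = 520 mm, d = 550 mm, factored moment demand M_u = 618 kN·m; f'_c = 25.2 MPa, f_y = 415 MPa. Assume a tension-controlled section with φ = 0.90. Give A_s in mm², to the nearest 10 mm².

A_s ≈ 3400 mm²

M_n = M_u/φ = 618/0.90 = 686.667 kN·m.
With M_n = 0.85 f'_c a b (d − a/2), solve the quadratic for a:
a = d − √(d² − 2M_n/(0.85 f'_c b)) = 550 − √(550² − 2 × 686.667×10⁶/(0.85 × 25.2 × 520)) = 126.68 mm.
A_s = 0.85 f'_c a b / f_y = 0.85 × 25.2 × 126.68 × 520 / 415 = 3400.0 mm².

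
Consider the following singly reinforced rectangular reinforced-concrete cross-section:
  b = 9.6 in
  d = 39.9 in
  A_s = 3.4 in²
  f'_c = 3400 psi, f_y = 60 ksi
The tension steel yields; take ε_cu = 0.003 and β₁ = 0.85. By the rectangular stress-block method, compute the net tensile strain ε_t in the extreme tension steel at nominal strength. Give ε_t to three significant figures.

ε_t ≈ 0.0108

a = A_s f_y/(0.85 f'_c b) = 7.353 in.
β₁ = 0.85, so c = a/β₁ = 7.353/0.85 = 8.651 in.
From the linear strain diagram with ε_cu = 0.003: ε_t = 0.003 (d − c)/c = 0.003 × (39.9 − 8.651)/8.651 = 0.0108.
Since ε_t ≥ 0.005, the section is tension-controlled.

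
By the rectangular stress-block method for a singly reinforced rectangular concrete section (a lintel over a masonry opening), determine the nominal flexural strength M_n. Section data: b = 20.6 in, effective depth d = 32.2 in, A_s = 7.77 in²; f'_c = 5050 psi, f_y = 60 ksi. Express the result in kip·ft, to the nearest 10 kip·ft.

M_n ≈ 1150 kip·ft

T = A_s f_y = 7.77 × 60 = 466.2 kips.
a = T/(0.85 f'_c b) = 466.2/(0.85 × 5.05 × 20.6) = 5.272 in.
M_n = T(d − a/2) = 466.2 × (32.2 − 2.636) = 13782.7 kip·in = 13782.7/12 = 1148.56 kip·ft.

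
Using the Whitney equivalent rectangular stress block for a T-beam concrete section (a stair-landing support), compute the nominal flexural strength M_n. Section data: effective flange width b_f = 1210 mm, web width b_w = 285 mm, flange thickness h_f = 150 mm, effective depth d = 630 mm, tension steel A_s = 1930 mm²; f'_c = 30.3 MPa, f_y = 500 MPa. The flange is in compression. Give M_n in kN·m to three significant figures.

M_n ≈ 593 kN·m

Tension: T = A_s f_y = 1930 × 500 = 965000 N.
Try a within the flange: a = T/(0.85 f'_c b_f) = 965000/(0.85 × 30.3 × 1210) = 30.97 mm.
Since a = 30.97 ≤ h_f = 150 mm, the stress block lies entirely in the flange; analyse as a rectangular beam of width b_f.
M_n = T(d − a/2) = 965000 × (630 − 15.485) = 593.01 × 10⁶ N·mm.
M_n = 593.01 kN·m.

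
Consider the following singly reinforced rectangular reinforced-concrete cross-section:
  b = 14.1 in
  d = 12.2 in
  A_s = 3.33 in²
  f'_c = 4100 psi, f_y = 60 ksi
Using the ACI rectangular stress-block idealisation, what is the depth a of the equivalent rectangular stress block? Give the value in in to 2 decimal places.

a ≈ 4.07 in

T = A_s f_y = 3.33 × 60 = 199.8 kips.
a = T/(0.85 f'_c b) = 199.8/(0.85 × 4.1 × 14.1) = 4.07 in.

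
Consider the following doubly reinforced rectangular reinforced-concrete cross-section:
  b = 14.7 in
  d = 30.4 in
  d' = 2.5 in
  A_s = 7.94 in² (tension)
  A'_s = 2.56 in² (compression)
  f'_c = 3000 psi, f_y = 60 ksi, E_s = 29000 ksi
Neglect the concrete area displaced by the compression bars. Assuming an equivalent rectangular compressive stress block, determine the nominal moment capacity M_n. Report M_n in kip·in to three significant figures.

Assume both steels yield.
a = (A_s − A'_s) f_y/(0.85 f'_c b) = (7.94 − 2.56) × 60/(0.85 × 3 × 14.7) = 8.611 in.
c = a/β₁ = 8.611/0.85 = 10.131 in; ε'_s = 0.003(c − d')/c = 0.0023 ≥ ε_y = 0.0021, so the compression steel yields.
M_n = (A_s − A'_s) f_y (d − a/2) + A'_s f_y (d − d') = 322.8 × (30.4 − 4.3055) + 153.6 × (30.4 − 2.5) = 8423.3 + 4285.4 = 12708.7 kip·in.

M_n ≈ 12700 kip·in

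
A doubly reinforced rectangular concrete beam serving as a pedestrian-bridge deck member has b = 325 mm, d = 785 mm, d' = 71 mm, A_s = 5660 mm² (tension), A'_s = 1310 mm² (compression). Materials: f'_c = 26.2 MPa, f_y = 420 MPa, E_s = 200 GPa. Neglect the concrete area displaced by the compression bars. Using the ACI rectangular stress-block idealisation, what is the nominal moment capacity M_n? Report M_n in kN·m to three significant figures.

Assume both tension and compression steel yield.
Net tension couple steel: A_s − A'_s = 4350 mm².
a = (A_s − A'_s) f_y / (0.85 f'_c b) = 1827000/(0.85 × 26.2 × 325) = 252.43 mm.
c = a/β₁ = 252.43/0.85 = 296.98 mm; ε'_s = 0.003(c − d')/c = 0.0023 ≥ f_y/E_s = 0.0021, so compression steel does yield.
M_n = (A_s − A'_s) f_y (d − a/2) + A'_s f_y (d − d') = [1827000 × (785 − 126.215) + 550200 × (785 − 71)] × 10⁻⁶ = 1203.60 + 392.84 = 1596.44 kN·m.

M_n ≈ 1600 kN·m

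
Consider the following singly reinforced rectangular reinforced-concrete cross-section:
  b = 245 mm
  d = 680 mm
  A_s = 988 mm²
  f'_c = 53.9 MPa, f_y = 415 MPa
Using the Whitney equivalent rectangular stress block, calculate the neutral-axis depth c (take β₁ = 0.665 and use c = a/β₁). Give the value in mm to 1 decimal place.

T = A_s f_y = 988 × 415 = 410020 N = 410.02 kN.
Setting C = 0.85 f'_c a b equal to T: a = 410020/(0.85 × 53.9 × 245) = 36.528 mm.
With β₁ = 0.665, c = a/β₁ = 36.528/0.665 = 54.9 mm.

c ≈ 54.9 mm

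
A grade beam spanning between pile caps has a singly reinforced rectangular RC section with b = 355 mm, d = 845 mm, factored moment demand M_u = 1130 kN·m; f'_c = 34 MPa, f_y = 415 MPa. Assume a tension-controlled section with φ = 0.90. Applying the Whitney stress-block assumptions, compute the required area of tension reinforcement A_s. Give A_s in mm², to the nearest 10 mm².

A_s ≈ 3950 mm²

M_n = M_u/φ = 1130/0.90 = 1255.56 kN·m.
With M_n = 0.85 f'_c a b (d − a/2), solve the quadratic for a:
a = d − √(d² − 2M_n/(0.85 f'_c b)) = 845 − √(845² − 2 × 1255.56×10⁶/(0.85 × 34 × 355)) = 159.97 mm.
A_s = 0.85 f'_c a b / f_y = 0.85 × 34 × 159.97 × 355 / 415 = 3954.7 mm².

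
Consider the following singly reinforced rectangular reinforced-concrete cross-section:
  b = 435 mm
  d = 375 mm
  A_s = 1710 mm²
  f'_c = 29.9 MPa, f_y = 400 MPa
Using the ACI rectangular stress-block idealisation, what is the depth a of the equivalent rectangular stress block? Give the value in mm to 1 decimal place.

a ≈ 61.9 mm

T = A_s f_y = 1710 × 400 = 684000 N = 684 kN.
Setting C = 0.85 f'_c a b equal to T: a = 684000/(0.85 × 29.9 × 435) = 61.9 mm.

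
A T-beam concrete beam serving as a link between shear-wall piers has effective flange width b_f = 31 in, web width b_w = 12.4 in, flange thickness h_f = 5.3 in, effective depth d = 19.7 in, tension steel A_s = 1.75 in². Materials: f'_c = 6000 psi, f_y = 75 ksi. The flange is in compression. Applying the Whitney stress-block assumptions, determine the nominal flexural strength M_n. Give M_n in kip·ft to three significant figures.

Tension: T = A_s f_y = 1.75 × 75 = 131.25 kips.
Try a within the flange: a = T/(0.85 f'_c b_f) = 131.25/(0.85 × 6 × 31) = 0.830 in.
Since a = 0.830 ≤ h_f = 5.3 in, the stress block lies entirely in the flange; analyse as a rectangular beam of width b_f.
M_n = T(d − a/2) = 131.25 × (19.7 − 0.415) = 2531.2 kip·in.
M_n = 2531.2/12 = 210.93 kip·ft.

M_n ≈ 211 kip·ft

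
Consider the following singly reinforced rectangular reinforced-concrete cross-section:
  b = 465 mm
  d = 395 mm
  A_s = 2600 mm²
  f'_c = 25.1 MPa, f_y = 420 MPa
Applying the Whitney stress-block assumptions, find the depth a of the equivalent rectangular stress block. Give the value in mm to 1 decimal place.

T = A_s f_y = 2600 × 420 = 1092000 N = 1092 kN.
Setting C = 0.85 f'_c a b equal to T: a = 1092000/(0.85 × 25.1 × 465) = 110.1 mm.

a ≈ 110.1 mm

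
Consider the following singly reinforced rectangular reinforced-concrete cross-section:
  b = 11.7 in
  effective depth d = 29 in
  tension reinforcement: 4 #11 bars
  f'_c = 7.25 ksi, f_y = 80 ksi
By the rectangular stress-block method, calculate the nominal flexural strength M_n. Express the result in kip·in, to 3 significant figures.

A_s = 4 × 1.56 = 6.24 in².
T = A_s f_y = 6.24 × 80 = 499.2 kips.
a = T/(0.85 f'_c b) = 499.2/(0.85 × 7.25 × 11.7) = 6.924 in.
M_n = T(d − a/2) = 499.2 × (29 − 3.462) = 12748.6 kip·in.

M_n ≈ 12700 kip·in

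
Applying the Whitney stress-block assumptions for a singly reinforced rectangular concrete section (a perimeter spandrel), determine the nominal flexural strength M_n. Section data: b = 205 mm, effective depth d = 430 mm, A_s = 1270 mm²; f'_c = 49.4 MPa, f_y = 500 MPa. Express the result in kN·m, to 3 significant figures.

M_n ≈ 250 kN·m

T = A_s f_y = 1270 × 500 = 635000 N = 635 kN.
From C = T: a = T/(0.85 f'_c b) = 635000/(0.85 × 49.4 × 205) = 73.77 mm.
M_n = T(d − a/2) = 635 kN × (430 − 36.885) mm = 249.63 kN·m.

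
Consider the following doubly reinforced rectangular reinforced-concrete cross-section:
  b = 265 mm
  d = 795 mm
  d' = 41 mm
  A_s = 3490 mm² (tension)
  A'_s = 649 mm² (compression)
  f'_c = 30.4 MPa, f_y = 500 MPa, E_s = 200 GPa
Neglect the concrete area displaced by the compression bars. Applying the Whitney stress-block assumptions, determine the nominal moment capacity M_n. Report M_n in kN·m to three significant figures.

Assume both tension and compression steel yield.
Net tension couple steel: A_s − A'_s = 2841 mm².
a = (A_s − A'_s) f_y / (0.85 f'_c b) = 1420500/(0.85 × 30.4 × 265) = 207.44 mm.
c = a/β₁ = 207.44/0.833 = 249.03 mm; ε'_s = 0.003(c − d')/c = 0.0025 ≥ f_y/E_s = 0.0025, so compression steel does yield.
M_n = (A_s − A'_s) f_y (d − a/2) + A'_s f_y (d − d') = [1420500 × (795 − 103.72) + 324500 × (795 − 41)] × 10⁻⁶ = 981.96 + 244.67 = 1226.63 kN·m.

M_n ≈ 1230 kN·m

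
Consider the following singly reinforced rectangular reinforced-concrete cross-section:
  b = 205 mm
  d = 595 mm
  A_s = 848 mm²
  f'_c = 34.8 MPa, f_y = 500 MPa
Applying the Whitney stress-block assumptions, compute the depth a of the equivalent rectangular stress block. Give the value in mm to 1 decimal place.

T = A_s f_y = 848 × 500 = 424000 N = 424 kN.
Setting C = 0.85 f'_c a b equal to T: a = 424000/(0.85 × 34.8 × 205) = 69.9 mm.

a ≈ 69.9 mm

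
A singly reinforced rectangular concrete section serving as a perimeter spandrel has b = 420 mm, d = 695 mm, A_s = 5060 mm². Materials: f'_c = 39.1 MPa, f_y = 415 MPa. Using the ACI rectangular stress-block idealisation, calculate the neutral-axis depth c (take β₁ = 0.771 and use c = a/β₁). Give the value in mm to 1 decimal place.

c ≈ 195.1 mm

T = A_s f_y = 5060 × 415 = 2099900 N = 2099.9 kN.
Setting C = 0.85 f'_c a b equal to T: a = 2099900/(0.85 × 39.1 × 420) = 150.437 mm.
With β₁ = 0.771, c = a/β₁ = 150.437/0.771 = 195.1 mm.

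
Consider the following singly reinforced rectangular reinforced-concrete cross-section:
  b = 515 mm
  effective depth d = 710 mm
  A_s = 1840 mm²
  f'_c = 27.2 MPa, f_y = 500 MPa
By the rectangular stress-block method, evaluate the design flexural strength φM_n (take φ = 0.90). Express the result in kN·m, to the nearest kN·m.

T = A_s f_y = 1840 × 500 = 920000 N = 920 kN.
From C = T: a = T/(0.85 f'_c b) = 920000/(0.85 × 27.2 × 515) = 77.27 mm.
M_n = T(d − a/2) = 920 kN × (710 − 38.635) mm = 617.66 kN·m.
φM_n = 0.90 × 617.66 = 555.89 kN·m.

φM_n ≈ 556 kN·m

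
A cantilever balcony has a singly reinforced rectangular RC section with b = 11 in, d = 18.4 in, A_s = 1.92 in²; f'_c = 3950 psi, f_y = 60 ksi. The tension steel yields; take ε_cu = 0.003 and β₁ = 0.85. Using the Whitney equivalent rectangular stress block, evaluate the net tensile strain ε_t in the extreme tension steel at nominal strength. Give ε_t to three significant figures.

a = A_s f_y/(0.85 f'_c b) = 3.119 in.
β₁ = 0.85, so c = a/β₁ = 3.119/0.85 = 3.669 in.
From the linear strain diagram with ε_cu = 0.003: ε_t = 0.003 (d − c)/c = 0.003 × (18.4 − 3.669)/3.669 = 0.0120.
Since ε_t ≥ 0.005, the section is tension-controlled.

ε_t ≈ 0.0120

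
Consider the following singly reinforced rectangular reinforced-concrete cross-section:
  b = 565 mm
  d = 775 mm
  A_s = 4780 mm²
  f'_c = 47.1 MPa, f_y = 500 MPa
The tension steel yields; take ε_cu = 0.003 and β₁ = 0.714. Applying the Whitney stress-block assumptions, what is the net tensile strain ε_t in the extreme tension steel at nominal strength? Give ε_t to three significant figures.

a = A_s f_y/(0.85 f'_c b) = 105.66 mm.
β₁ = 0.714, so c = a/β₁ = 105.66/0.714 = 147.98 mm.
From the linear strain diagram with ε_cu = 0.003: ε_t = 0.003 (d − c)/c = 0.003 × (775 − 147.98)/147.98 = 0.0127.
Since ε_t ≥ 0.005, the section is tension-controlled.

ε_t ≈ 0.0127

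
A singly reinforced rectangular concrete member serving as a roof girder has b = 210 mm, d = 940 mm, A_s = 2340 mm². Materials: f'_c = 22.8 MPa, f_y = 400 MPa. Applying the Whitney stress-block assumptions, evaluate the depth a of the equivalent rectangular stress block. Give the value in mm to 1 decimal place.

T = A_s f_y = 2340 × 400 = 936000 N = 936 kN.
Setting C = 0.85 f'_c a b equal to T: a = 936000/(0.85 × 22.8 × 210) = 230.0 mm.

a ≈ 230.0 mm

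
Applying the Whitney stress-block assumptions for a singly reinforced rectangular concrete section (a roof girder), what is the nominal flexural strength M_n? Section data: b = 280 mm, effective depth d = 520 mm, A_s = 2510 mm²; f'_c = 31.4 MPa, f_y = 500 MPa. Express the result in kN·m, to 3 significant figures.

M_n ≈ 547 kN·m

T = A_s f_y = 2510 × 500 = 1255000 N = 1255 kN.
From C = T: a = T/(0.85 f'_c b) = 1255000/(0.85 × 31.4 × 280) = 167.93 mm.
M_n = T(d − a/2) = 1255 kN × (520 − 83.965) mm = 547.22 kN·m.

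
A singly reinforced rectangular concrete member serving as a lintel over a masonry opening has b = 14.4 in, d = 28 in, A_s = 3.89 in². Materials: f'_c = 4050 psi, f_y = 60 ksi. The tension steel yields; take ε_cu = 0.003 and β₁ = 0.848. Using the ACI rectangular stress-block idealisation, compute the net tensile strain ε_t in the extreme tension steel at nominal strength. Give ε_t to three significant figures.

ε_t ≈ 0.0121

a = A_s f_y/(0.85 f'_c b) = 4.708 in.
β₁ = 0.848, so c = a/β₁ = 4.708/0.848 = 5.552 in.
From the linear strain diagram with ε_cu = 0.003: ε_t = 0.003 (d − c)/c = 0.003 × (28 − 5.552)/5.552 = 0.0121.
Since ε_t ≥ 0.005, the section is tension-controlled.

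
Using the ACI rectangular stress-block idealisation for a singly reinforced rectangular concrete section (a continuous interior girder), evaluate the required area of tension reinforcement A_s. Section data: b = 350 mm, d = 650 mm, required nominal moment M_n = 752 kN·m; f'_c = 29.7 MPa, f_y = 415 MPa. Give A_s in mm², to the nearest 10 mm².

With M_n = 0.85 f'_c a b (d − a/2), solve the quadratic for a:
a = d − √(d² − 2M_n/(0.85 f'_c b)) = 650 − √(650² − 2 × 752×10⁶/(0.85 × 29.7 × 350)) = 147.72 mm.
A_s = 0.85 f'_c a b / f_y = 0.85 × 29.7 × 147.72 × 350 / 415 = 3145.1 mm².

A_s ≈ 3150 mm²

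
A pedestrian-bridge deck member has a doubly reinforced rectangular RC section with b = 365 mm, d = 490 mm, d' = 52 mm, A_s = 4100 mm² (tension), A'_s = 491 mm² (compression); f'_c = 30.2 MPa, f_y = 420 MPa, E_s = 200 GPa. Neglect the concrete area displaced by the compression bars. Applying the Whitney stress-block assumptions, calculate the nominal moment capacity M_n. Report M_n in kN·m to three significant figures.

Assume both tension and compression steel yield.
Net tension couple steel: A_s − A'_s = 3609 mm².
a = (A_s − A'_s) f_y / (0.85 f'_c b) = 1515780/(0.85 × 30.2 × 365) = 161.78 mm.
c = a/β₁ = 161.78/0.834 = 193.98 mm; ε'_s = 0.003(c − d')/c = 0.0022 ≥ f_y/E_s = 0.0021, so compression steel does yield.
M_n = (A_s − A'_s) f_y (d − a/2) + A'_s f_y (d − d') = [1515780 × (490 − 80.89) + 206220 × (490 − 52)] × 10⁻⁶ = 620.12 + 90.32 = 710.44 kN·m.

M_n ≈ 710 kN·m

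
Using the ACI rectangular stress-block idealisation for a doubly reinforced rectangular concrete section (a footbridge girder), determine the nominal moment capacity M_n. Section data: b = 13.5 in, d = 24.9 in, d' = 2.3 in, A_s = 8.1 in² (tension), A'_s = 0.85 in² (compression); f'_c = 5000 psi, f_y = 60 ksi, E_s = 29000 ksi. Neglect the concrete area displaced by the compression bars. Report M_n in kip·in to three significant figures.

M_n ≈ 10300 kip·in

Assume both steels yield.
a = (A_s − A'_s) f_y/(0.85 f'_c b) = (8.1 − 0.85) × 60/(0.85 × 5 × 13.5) = 7.582 in.
c = a/β₁ = 7.582/0.8 = 9.478 in; ε'_s = 0.003(c − d')/c = 0.0023 ≥ ε_y = 0.0021, so the compression steel yields.
M_n = (A_s − A'_s) f_y (d − a/2) + A'_s f_y (d − d') = 435 × (24.9 − 3.791) + 51 × (24.9 − 2.3) = 9182.4 + 1152.6 = 10335.0 kip·in.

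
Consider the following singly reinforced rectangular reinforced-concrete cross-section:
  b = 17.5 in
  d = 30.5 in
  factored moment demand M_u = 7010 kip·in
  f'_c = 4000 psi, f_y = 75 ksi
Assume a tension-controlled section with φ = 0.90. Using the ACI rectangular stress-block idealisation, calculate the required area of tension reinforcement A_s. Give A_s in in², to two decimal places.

M_n = M_u/φ = 7010/0.90 = 7788.89 kip·in.
From M_n = 0.85 f'_c a b (d − a/2):
a = d − √(d² − 2M_n/(0.85 f'_c b)) = 30.5 − √(30.5² − 2 × 7788.89/(0.85 × 4 × 17.5)) = 4.646 in.
A_s = 0.85 f'_c a b / f_y = 0.85 × 4 × 4.646 × 17.5 / 75 = 3.686 in².

A_s ≈ 3.69 in²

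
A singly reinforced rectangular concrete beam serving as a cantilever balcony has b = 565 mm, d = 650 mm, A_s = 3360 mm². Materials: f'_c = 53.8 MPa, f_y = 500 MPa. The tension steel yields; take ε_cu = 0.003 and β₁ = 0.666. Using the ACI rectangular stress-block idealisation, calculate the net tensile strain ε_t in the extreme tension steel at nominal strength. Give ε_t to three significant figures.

a = A_s f_y/(0.85 f'_c b) = 65.02 mm.
β₁ = 0.666, so c = a/β₁ = 65.02/0.666 = 97.63 mm.
From the linear strain diagram with ε_cu = 0.003: ε_t = 0.003 (d − c)/c = 0.003 × (650 − 97.63)/97.63 = 0.0170.
Since ε_t ≥ 0.005, the section is tension-controlled.

ε_t ≈ 0.0170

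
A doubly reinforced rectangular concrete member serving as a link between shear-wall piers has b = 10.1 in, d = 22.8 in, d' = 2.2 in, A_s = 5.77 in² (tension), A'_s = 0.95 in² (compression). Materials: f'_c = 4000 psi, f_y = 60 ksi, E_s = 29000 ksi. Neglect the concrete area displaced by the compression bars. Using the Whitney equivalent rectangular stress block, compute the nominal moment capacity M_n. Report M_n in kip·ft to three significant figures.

M_n ≈ 546 kip·ft

Assume both steels yield.
a = (A_s − A'_s) f_y/(0.85 f'_c b) = (5.77 − 0.95) × 60/(0.85 × 4 × 10.1) = 8.422 in.
c = a/β₁ = 8.422/0.85 = 9.908 in; ε'_s = 0.003(c − d')/c = 0.0023 ≥ ε_y = 0.0021, so the compression steel yields.
M_n = (A_s − A'_s) f_y (d − a/2) + A'_s f_y (d − d') = 289.2 × (22.8 − 4.211) + 57 × (22.8 − 2.2) = 5375.9 + 1174.2 = 6550.1 kip·in = 6550.1/12 = 545.84 kip·ft.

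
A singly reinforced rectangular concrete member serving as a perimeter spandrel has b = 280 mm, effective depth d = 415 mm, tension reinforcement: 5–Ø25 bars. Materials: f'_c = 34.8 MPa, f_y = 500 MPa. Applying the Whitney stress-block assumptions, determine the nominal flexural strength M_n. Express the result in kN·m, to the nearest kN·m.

A_s = 5 × 491 = 2455 mm².
T = A_s f_y = 2455 × 500 = 1227500 N = 1227.5 kN.
From C = T: a = T/(0.85 f'_c b) = 1227500/(0.85 × 34.8 × 280) = 148.21 mm.
M_n = T(d − a/2) = 1227.5 kN × (415 − 74.105) mm = 418.45 kN·m.

M_n ≈ 418 kN·m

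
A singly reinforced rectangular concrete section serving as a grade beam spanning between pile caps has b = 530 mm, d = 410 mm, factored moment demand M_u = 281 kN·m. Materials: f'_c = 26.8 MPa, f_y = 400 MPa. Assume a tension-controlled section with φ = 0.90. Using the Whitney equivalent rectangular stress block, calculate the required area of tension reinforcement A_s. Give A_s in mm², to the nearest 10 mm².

A_s ≈ 2080 mm²

M_n = M_u/φ = 281/0.90 = 312.222 kN·m.
With M_n = 0.85 f'_c a b (d − a/2), solve the quadratic for a:
a = d − √(d² − 2M_n/(0.85 f'_c b)) = 410 − √(410² − 2 × 312.222×10⁶/(0.85 × 26.8 × 530)) = 68.86 mm.
A_s = 0.85 f'_c a b / f_y = 0.85 × 26.8 × 68.86 × 530 / 400 = 2078.4 mm².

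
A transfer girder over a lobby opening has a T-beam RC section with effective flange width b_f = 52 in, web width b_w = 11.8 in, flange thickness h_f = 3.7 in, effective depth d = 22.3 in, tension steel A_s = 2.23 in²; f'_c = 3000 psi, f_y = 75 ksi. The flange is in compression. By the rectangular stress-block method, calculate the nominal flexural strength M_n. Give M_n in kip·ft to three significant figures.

M_n ≈ 302 kip·ft

Tension: T = A_s f_y = 2.23 × 75 = 167.25 kips.
Try a within the flange: a = T/(0.85 f'_c b_f) = 167.25/(0.85 × 3 × 52) = 1.261 in.
Since a = 1.261 ≤ h_f = 3.7 in, the stress block lies entirely in the flange; analyse as a rectangular beam of width b_f.
M_n = T(d − a/2) = 167.25 × (22.3 − 0.6305) = 3624.2 kip·in.
M_n = 3624.2/12 = 302.02 kip·ft.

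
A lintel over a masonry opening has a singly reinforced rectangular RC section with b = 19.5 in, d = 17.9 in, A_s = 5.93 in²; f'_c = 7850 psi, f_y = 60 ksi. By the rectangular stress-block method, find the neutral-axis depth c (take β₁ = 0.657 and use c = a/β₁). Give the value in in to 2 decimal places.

c ≈ 4.16 in

T = A_s f_y = 5.93 × 60 = 355.8 kips.
a = T/(0.85 f'_c b) = 355.8/(0.85 × 7.85 × 19.5) = 2.7345 in.
With β₁ = 0.657, c = a/β₁ = 2.7345/0.657 = 4.16 in.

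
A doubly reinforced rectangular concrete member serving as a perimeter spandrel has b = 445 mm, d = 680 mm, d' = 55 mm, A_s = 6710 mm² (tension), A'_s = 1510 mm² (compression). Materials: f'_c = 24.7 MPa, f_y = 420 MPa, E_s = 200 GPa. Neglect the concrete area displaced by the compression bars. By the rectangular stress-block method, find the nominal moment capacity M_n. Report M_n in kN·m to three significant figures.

Assume both tension and compression steel yield.
Net tension couple steel: A_s − A'_s = 5200 mm².
a = (A_s − A'_s) f_y / (0.85 f'_c b) = 2184000/(0.85 × 24.7 × 445) = 233.76 mm.
c = a/β₁ = 233.76/0.85 = 275.01 mm; ε'_s = 0.003(c − d')/c = 0.0024 ≥ f_y/E_s = 0.0021, so compression steel does yield.
M_n = (A_s − A'_s) f_y (d − a/2) + A'_s f_y (d − d') = [2184000 × (680 − 116.88) + 634200 × (680 − 55)] × 10⁻⁶ = 1229.85 + 396.38 = 1626.23 kN·m.

M_n ≈ 1630 kN·m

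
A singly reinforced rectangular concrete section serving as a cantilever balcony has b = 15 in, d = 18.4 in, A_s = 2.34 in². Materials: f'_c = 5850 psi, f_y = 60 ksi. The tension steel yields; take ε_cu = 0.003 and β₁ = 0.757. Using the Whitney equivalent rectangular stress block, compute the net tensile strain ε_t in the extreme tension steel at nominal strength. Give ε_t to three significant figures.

a = A_s f_y/(0.85 f'_c b) = 1.882 in.
β₁ = 0.757, so c = a/β₁ = 1.882/0.757 = 2.486 in.
From the linear strain diagram with ε_cu = 0.003: ε_t = 0.003 (d − c)/c = 0.003 × (18.4 − 2.486)/2.486 = 0.0192.
Since ε_t ≥ 0.005, the section is tension-controlled.

ε_t ≈ 0.0192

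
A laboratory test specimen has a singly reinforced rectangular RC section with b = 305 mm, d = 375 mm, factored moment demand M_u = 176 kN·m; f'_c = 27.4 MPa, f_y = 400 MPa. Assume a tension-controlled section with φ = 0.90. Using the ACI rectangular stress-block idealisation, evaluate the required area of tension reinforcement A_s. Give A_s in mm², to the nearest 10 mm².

A_s ≈ 1460 mm²

M_n = M_u/φ = 176/0.90 = 195.556 kN·m.
With M_n = 0.85 f'_c a b (d − a/2), solve the quadratic for a:
a = d − √(d² − 2M_n/(0.85 f'_c b)) = 375 − √(375² − 2 × 195.556×10⁶/(0.85 × 27.4 × 305)) = 82.48 mm.
A_s = 0.85 f'_c a b / f_y = 0.85 × 27.4 × 82.48 × 305 / 400 = 1464.7 mm².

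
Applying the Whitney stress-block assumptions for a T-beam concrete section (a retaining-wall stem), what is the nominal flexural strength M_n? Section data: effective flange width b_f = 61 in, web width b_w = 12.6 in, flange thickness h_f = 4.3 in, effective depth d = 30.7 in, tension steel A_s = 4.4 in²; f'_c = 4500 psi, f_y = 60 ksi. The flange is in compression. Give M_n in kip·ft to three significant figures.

M_n ≈ 663 kip·ft

Tension: T = A_s f_y = 4.4 × 60 = 264 kips.
Try a within the flange: a = T/(0.85 f'_c b_f) = 264/(0.85 × 4.5 × 61) = 1.131 in.
Since a = 1.131 ≤ h_f = 4.3 in, the stress block lies entirely in the flange; analyse as a rectangular beam of width b_f.
M_n = T(d − a/2) = 264 × (30.7 − 0.5655) = 7955.5 kip·in.
M_n = 7955.5/12 = 662.96 kip·ft.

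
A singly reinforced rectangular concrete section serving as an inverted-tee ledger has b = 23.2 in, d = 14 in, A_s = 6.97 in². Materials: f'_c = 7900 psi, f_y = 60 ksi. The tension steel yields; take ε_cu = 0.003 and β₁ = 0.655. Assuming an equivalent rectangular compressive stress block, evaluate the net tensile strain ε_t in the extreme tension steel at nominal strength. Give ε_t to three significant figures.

ε_t ≈ 0.00725

a = A_s f_y/(0.85 f'_c b) = 2.684 in.
β₁ = 0.655, so c = a/β₁ = 2.684/0.655 = 4.098 in.
From the linear strain diagram with ε_cu = 0.003: ε_t = 0.003 (d − c)/c = 0.003 × (14 − 4.098)/4.098 = 0.00725.
Since ε_t ≥ 0.005, the section is tension-controlled.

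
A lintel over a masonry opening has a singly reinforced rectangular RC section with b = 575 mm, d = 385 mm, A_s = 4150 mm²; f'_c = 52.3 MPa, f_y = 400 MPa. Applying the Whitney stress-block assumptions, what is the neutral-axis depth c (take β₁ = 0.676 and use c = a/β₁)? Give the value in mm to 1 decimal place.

c ≈ 96.1 mm

T = A_s f_y = 4150 × 400 = 1660000 N = 1660 kN.
Setting C = 0.85 f'_c a b equal to T: a = 1660000/(0.85 × 52.3 × 575) = 64.941 mm.
With β₁ = 0.676, c = a/β₁ = 64.941/0.676 = 96.1 mm.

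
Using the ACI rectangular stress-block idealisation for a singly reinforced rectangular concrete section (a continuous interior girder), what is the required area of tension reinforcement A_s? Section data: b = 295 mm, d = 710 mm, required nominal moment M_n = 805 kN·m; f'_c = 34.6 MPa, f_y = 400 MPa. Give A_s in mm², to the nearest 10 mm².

With M_n = 0.85 f'_c a b (d − a/2), solve the quadratic for a:
a = d − √(d² − 2M_n/(0.85 f'_c b)) = 710 − √(710² − 2 × 805×10⁶/(0.85 × 34.6 × 295)) = 145.62 mm.
A_s = 0.85 f'_c a b / f_y = 0.85 × 34.6 × 145.62 × 295 / 400 = 3158.5 mm².

A_s ≈ 3160 mm²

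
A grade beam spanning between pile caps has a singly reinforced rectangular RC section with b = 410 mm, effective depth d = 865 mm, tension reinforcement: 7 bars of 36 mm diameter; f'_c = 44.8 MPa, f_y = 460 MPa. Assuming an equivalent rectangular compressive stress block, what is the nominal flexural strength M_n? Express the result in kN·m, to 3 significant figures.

M_n ≈ 2490 kN·m

A_s = 7 × 1018 = 7126 mm².
T = A_s f_y = 7126 × 460 = 3277960 N = 3277.96 kN.
From C = T: a = T/(0.85 f'_c b) = 3277960/(0.85 × 44.8 × 410) = 209.95 mm.
M_n = T(d − a/2) = 3277.96 kN × (865 − 104.975) mm = 2491.33 kN·m.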